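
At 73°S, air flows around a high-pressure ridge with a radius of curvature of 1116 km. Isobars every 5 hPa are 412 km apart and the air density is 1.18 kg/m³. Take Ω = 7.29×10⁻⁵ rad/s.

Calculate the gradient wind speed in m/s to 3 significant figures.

7.76 m/s

Coriolis parameter at 73°S:
f = 2Ω sin φ = 2 × 7.29×10⁻⁵ × sin 73° = 1.39×10⁻⁴ s⁻¹
Pressure gradient: |∂P/∂n| = 500 Pa / 412000 m = 1.21×10⁻³ Pa/m
Geostrophic speed: V_g = |∂P/∂n|/(fρ) = 1.21×10⁻³/(1.39×10⁻⁴ × 1.18) = 7.38 m/s
Around a high, pressure-gradient force acts outward with centrifugal, so Coriolis balances both:
fV = (1/ρ)|∂P/∂n| + V²/R  →  V² − fR·V + fR·V_g = 0
With fR = 1.39×10⁻⁴ × 1116×10³ m = 156 m/s:
V = [fR − √((fR)² − 4 fR V_g)]/2 = [156 − √(156² − 4×156×7.38)]/2 = 7.76 m/s
Supergeostrophic (V > V_g = 7.38 m/s), as expected around a high.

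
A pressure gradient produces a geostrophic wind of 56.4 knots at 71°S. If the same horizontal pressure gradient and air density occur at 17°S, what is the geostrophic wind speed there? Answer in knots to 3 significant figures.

182 knots

With the same pressure gradient and density, V_g ∝ 1/f ∝ 1/sin φ.
V₂ = V₁ · sin φ₁ / sin φ₂ = 56.4 × sin 71° / sin 17°
V₂ = 56.4 × 0.9455/0.2924 = 182 knots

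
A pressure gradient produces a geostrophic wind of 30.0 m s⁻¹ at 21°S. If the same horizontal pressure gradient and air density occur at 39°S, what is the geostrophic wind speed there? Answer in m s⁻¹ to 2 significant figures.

With the same pressure gradient and density, V_g ∝ 1/f ∝ 1/sin φ.
V₂ = V₁ · sin φ₁ / sin φ₂ = 30.0 × sin 21° / sin 39°
V₂ = 30.0 × 0.3584/0.6293 = 17 m s⁻¹

17 m s⁻¹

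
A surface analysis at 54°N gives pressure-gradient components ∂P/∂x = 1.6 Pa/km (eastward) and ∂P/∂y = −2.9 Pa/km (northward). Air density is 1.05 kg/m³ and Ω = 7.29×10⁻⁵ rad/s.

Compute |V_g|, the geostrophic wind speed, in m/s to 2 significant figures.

27 m/s

Coriolis parameter at 54°N:
f = 2Ω sin φ = 2 × 7.29×10⁻⁵ × sin 54° = 1.18×10⁻⁴ s⁻¹
Component geostrophic relations (x east, y north):
u_g = −(1/(fρ)) ∂P/∂y,  v_g = (1/(fρ)) ∂P/∂x
u_g = −(−2.9×10⁻³)/(1.18×10⁻⁴ × 1.05) = 23.4 m/s;  v_g = (1.6×10⁻³)/(1.18×10⁻⁴ × 1.05) = 12.9 m/s
|V_g| = √(u_g² + v_g²) = 26.7 m/s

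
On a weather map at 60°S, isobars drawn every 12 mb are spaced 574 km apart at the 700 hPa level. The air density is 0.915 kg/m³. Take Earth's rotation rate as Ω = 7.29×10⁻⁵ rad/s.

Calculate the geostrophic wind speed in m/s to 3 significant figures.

18.1 m/s

Coriolis parameter at 60°S:
f = 2Ω sin φ = 2 × 7.29×10⁻⁵ × sin 60° = 1.26×10⁻⁴ s⁻¹
Pressure gradient: |∂P/∂n| = 1200 Pa / 574000 m = 2.09×10⁻³ Pa/m
Geostrophic balance (pressure-gradient force = Coriolis force):
V_g = (1/(fρ)) |∂P/∂n| = 2.09×10⁻³ / (1.26×10⁻⁴ × 0.915) = 18.1 m/s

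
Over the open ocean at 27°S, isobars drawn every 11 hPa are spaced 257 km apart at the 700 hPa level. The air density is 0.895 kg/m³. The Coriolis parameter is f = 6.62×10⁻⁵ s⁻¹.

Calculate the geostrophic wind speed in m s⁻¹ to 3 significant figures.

Pressure gradient: |∂P/∂n| = 1100 Pa / 257000 m = 4.28×10⁻³ Pa/m
Geostrophic balance (pressure-gradient force = Coriolis force):
V_g = (1/(fρ)) |∂P/∂n| = 4.28×10⁻³ / (6.62×10⁻⁵ × 0.895) = 72.2 m/s

72.2 m s⁻¹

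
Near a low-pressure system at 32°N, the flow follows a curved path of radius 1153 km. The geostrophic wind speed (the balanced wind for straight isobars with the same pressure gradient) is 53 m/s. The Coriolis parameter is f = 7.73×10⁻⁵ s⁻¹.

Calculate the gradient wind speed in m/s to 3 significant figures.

37.3 m/s

Around a low, centrifugal force acts outward with Coriolis, so pressure-gradient force balances both:
(1/ρ)|∂P/∂n| = fV + V²/R  →  V² + fR·V − fR·V_g = 0
With fR = 7.73×10⁻⁵ × 1153×10³ m = 89.1 m/s:
V = [−fR + √((fR)² + 4 fR V_g)]/2 = [−89.1 + √(89.1² + 4×89.1×53)]/2 = 37.3 m/s
Subgeostrophic (V < V_g = 53 m/s), as expected around a low.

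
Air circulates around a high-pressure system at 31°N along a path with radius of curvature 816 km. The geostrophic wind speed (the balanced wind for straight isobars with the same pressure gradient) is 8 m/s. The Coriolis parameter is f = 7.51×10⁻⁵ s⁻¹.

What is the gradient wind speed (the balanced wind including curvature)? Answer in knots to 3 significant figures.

Around a high, pressure-gradient force acts outward with centrifugal, so Coriolis balances both:
fV = (1/ρ)|∂P/∂n| + V²/R  →  V² − fR·V + fR·V_g = 0
With fR = 7.51×10⁻⁵ × 816×10³ m = 61.3 m/s:
V = [fR − √((fR)² − 4 fR V_g)]/2 = [61.3 − √(61.3² − 4×61.3×8)]/2 = 9.46 m/s
Supergeostrophic (V > V_g = 8 m/s), as expected around a high.
Converting: 9.46 m/s × 1.944 = 18.4 knots

18.4 knots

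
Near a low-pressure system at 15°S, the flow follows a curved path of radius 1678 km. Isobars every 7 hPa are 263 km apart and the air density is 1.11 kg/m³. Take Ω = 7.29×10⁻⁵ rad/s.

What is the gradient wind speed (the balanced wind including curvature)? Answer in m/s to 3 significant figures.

39.2 m/s

Coriolis parameter at 15°S:
f = 2Ω sin φ = 2 × 7.29×10⁻⁵ × sin 15° = 3.77×10⁻⁵ s⁻¹
Pressure gradient: |∂P/∂n| = 700 Pa / 263000 m = 2.66×10⁻³ Pa/m
Geostrophic speed: V_g = |∂P/∂n|/(fρ) = 2.66×10⁻³/(3.77×10⁻⁵ × 1.11) = 63.5 m/s
Around a low, centrifugal force acts outward with Coriolis, so pressure-gradient force balances both:
(1/ρ)|∂P/∂n| = fV + V²/R  →  V² + fR·V − fR·V_g = 0
With fR = 3.77×10⁻⁵ × 1678×10³ m = 63.3 m/s:
V = [−fR + √((fR)² + 4 fR V_g)]/2 = [−63.3 + √(63.3² + 4×63.3×63.5)]/2 = 39.2 m/s
Subgeostrophic (V < V_g = 63.5 m/s), as expected around a low.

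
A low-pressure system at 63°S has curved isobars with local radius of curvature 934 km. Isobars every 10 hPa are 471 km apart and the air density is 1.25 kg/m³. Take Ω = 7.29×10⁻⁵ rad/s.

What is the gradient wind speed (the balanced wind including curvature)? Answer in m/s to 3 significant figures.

11.9 m/s

Coriolis parameter at 63°S:
f = 2Ω sin φ = 2 × 7.29×10⁻⁵ × sin 63° = 1.30×10⁻⁴ s⁻¹
Pressure gradient: |∂P/∂n| = 1000 Pa / 471000 m = 2.12×10⁻³ Pa/m
Geostrophic speed: V_g = |∂P/∂n|/(fρ) = 2.12×10⁻³/(1.30×10⁻⁴ × 1.25) = 13.1 m/s
Around a low, centrifugal force acts outward with Coriolis, so pressure-gradient force balances both:
(1/ρ)|∂P/∂n| = fV + V²/R  →  V² + fR·V − fR·V_g = 0
With fR = 1.30×10⁻⁴ × 934×10³ m = 121 m/s:
V = [−fR + √((fR)² + 4 fR V_g)]/2 = [−121 + √(121² + 4×121×13.1)]/2 = 11.9 m/s
Subgeostrophic (V < V_g = 13.1 m/s), as expected around a low.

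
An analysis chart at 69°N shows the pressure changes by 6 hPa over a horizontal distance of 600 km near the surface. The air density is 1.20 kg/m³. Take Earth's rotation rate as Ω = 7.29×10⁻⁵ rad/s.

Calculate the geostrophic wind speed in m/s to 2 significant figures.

6.1 m/s

Coriolis parameter at 69°N:
f = 2Ω sin φ = 2 × 7.29×10⁻⁵ × sin 69° = 1.36×10⁻⁴ s⁻¹
Pressure gradient: |∂P/∂n| = 600 Pa / 600000 m = 1.00×10⁻³ Pa/m
Geostrophic balance (pressure-gradient force = Coriolis force):
V_g = (1/(fρ)) |∂P/∂n| = 1.00×10⁻³ / (1.36×10⁻⁴ × 1.20) = 6.12 m/s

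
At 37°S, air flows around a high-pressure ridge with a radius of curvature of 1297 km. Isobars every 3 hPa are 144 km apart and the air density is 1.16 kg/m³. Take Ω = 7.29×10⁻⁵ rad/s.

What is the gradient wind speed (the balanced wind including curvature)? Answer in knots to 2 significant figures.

52 knots

Coriolis parameter at 37°S:
f = 2Ω sin φ = 2 × 7.29×10⁻⁵ × sin 37° = 8.77×10⁻⁵ s⁻¹
Pressure gradient: |∂P/∂n| = 300 Pa / 144000 m = 2.08×10⁻³ Pa/m
Geostrophic speed: V_g = |∂P/∂n|/(fρ) = 2.08×10⁻³/(8.77×10⁻⁵ × 1.16) = 20.5 m/s
Around a high, pressure-gradient force acts outward with centrifugal, so Coriolis balances both:
fV = (1/ρ)|∂P/∂n| + V²/R  →  V² − fR·V + fR·V_g = 0
With fR = 8.77×10⁻⁵ × 1297×10³ m = 114 m/s:
V = [fR − √((fR)² − 4 fR V_g)]/2 = [114 − √(114² − 4×114×20.5)]/2 = 26.8 m/s
Supergeostrophic (V > V_g = 20.5 m/s), as expected around a high.
Converting: 26.8 m/s × 1.944 = 52 knots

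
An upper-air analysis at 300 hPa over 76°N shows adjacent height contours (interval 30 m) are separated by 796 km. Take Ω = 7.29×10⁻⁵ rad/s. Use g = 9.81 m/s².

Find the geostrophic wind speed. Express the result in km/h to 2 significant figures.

Coriolis parameter at 76°N:
f = 2Ω sin φ = 2 × 7.29×10⁻⁵ × sin 76° = 1.41×10⁻⁴ s⁻¹
Height gradient: |∂Z/∂n| = 30 m / 796000 m = 3.77×10⁻⁵
On a pressure surface, geostrophic balance gives V_g = (g/f)|∂Z/∂n|:
V_g = 9.81 × 3.77×10⁻⁵ / 1.41×10⁻⁴ = 2.61 m/s
Converting: 2.61 m/s × 3.6 = 9.4 km/h

9.4 km/h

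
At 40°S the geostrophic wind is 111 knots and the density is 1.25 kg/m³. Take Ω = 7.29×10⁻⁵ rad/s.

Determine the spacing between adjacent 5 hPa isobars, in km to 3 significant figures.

Coriolis parameter at 40°S:
f = 2Ω sin φ = 2 × 7.29×10⁻⁵ × sin 40° = 9.37×10⁻⁵ s⁻¹
Wind speed in SI: 111 knots = 57.1 m/s
Geostrophic balance rearranged: |∂P/∂n| = f ρ V_g
|∂P/∂n| = 9.37×10⁻⁵ × 1.25 × 57.1 = 6.69×10⁻³ Pa/m
Isobar spacing: Δn = ΔP/|∂P/∂n| = 500 Pa / 6.69×10⁻³ Pa/m = 74744 m ≈ 74.7 km

74.7 km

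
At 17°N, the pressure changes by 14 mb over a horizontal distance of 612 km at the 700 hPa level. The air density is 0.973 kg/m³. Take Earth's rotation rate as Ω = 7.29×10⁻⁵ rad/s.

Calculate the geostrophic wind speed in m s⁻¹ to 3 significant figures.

55.2 m s⁻¹

Coriolis parameter at 17°N:
f = 2Ω sin φ = 2 × 7.29×10⁻⁵ × sin 17° = 4.26×10⁻⁵ s⁻¹
Pressure gradient: |∂P/∂n| = 1400 Pa / 612000 m = 2.29×10⁻³ Pa/m
Geostrophic balance (pressure-gradient force = Coriolis force):
V_g = (1/(fρ)) |∂P/∂n| = 2.29×10⁻³ / (4.26×10⁻⁵ × 0.973) = 55.2 m/s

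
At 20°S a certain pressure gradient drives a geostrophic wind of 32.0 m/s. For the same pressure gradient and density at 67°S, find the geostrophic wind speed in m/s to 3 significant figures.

With the same pressure gradient and density, V_g ∝ 1/f ∝ 1/sin φ.
V₂ = V₁ · sin φ₁ / sin φ₂ = 32.0 × sin 20° / sin 67°
V₂ = 32.0 × 0.3420/0.9205 = 11.9 m/s

11.9 m/s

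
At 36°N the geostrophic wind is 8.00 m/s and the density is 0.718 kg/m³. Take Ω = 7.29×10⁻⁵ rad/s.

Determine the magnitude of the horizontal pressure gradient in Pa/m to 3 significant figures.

4.92×10⁻⁴ Pa/m

Coriolis parameter at 36°N:
f = 2Ω sin φ = 2 × 7.29×10⁻⁵ × sin 36° = 8.57×10⁻⁵ s⁻¹
Geostrophic balance rearranged: |∂P/∂n| = f ρ V_g
|∂P/∂n| = 8.57×10⁻⁵ × 0.718 × 8.00 = 4.92×10⁻⁴ Pa/m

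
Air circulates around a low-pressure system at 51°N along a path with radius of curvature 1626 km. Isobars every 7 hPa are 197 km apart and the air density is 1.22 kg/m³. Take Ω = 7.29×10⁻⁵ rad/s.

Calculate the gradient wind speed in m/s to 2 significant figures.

23 m/s

Coriolis parameter at 51°N:
f = 2Ω sin φ = 2 × 7.29×10⁻⁵ × sin 51° = 1.13×10⁻⁴ s⁻¹
Pressure gradient: |∂P/∂n| = 700 Pa / 197000 m = 3.55×10⁻³ Pa/m
Geostrophic speed: V_g = |∂P/∂n|/(fρ) = 3.55×10⁻³/(1.13×10⁻⁴ × 1.22) = 25.7 m/s
Around a low, centrifugal force acts outward with Coriolis, so pressure-gradient force balances both:
(1/ρ)|∂P/∂n| = fV + V²/R  →  V² + fR·V − fR·V_g = 0
With fR = 1.13×10⁻⁴ × 1626×10³ m = 184 m/s:
V = [−fR + √((fR)² + 4 fR V_g)]/2 = [−184 + √(184² + 4×184×25.7)]/2 = 22.9 m/s
Subgeostrophic (V < V_g = 25.7 m/s), as expected around a low.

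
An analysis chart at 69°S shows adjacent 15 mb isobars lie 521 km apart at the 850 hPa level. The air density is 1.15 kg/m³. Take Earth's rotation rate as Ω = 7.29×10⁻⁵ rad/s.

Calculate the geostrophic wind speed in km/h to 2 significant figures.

Coriolis parameter at 69°S:
f = 2Ω sin φ = 2 × 7.29×10⁻⁵ × sin 69° = 1.36×10⁻⁴ s⁻¹
Pressure gradient: |∂P/∂n| = 1500 Pa / 521000 m = 2.88×10⁻³ Pa/m
Geostrophic balance (pressure-gradient force = Coriolis force):
V_g = (1/(fρ)) |∂P/∂n| = 2.88×10⁻³ / (1.36×10⁻⁴ × 1.15) = 18.4 m/s
Converting: 18.4 m/s × 3.6 = 66 km/h

66 km/h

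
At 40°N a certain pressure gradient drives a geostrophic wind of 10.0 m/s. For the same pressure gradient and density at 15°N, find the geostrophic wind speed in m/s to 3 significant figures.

24.8 m/s

With the same pressure gradient and density, V_g ∝ 1/f ∝ 1/sin φ.
V₂ = V₁ · sin φ₁ / sin φ₂ = 10.0 × sin 40° / sin 15°
V₂ = 10.0 × 0.6428/0.2588 = 24.8 m/s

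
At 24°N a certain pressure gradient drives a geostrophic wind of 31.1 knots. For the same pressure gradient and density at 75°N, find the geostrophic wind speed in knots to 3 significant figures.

13.1 knots

With the same pressure gradient and density, V_g ∝ 1/f ∝ 1/sin φ.
V₂ = V₁ · sin φ₁ / sin φ₂ = 31.1 × sin 24° / sin 75°
V₂ = 31.1 × 0.4067/0.9659 = 13.1 knots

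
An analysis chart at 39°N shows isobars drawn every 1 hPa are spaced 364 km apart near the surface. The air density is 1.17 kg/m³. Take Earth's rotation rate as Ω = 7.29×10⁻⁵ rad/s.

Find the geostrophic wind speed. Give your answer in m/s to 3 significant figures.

2.56 m/s

Coriolis parameter at 39°N:
f = 2Ω sin φ = 2 × 7.29×10⁻⁵ × sin 39° = 9.18×10⁻⁵ s⁻¹
Pressure gradient: |∂P/∂n| = 100 Pa / 364000 m = 2.75×10⁻⁴ Pa/m
Geostrophic balance (pressure-gradient force = Coriolis force):
V_g = (1/(fρ)) |∂P/∂n| = 2.75×10⁻⁴ / (9.18×10⁻⁵ × 1.17) = 2.56 m/s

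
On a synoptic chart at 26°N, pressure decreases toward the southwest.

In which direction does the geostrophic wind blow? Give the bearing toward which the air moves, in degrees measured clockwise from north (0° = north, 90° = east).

315°

The pressure-gradient force points toward the southwest (bearing 225°).
Geostrophic balance: in the Northern Hemisphere the Coriolis force deflects motion to the right, so the geostrophic wind blows 90° to the right of the pressure-gradient force (low pressure on the left).
Rotating 225° by 90° clockwise gives 315° — the wind blows toward the northwest.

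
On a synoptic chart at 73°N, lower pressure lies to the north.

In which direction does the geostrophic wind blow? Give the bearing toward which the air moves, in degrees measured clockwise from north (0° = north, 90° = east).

090°

The pressure-gradient force points toward the north (bearing 000°).
Geostrophic balance: in the Northern Hemisphere the Coriolis force deflects motion to the right, so the geostrophic wind blows 90° to the right of the pressure-gradient force (low pressure on the left).
Rotating 000° by 90° clockwise gives 090° — the wind blows toward the east.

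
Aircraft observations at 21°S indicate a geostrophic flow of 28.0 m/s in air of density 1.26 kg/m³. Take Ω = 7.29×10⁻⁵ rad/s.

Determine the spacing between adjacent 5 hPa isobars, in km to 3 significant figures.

Coriolis parameter at 21°S:
f = 2Ω sin φ = 2 × 7.29×10⁻⁵ × sin 21° = 5.23×10⁻⁵ s⁻¹
Geostrophic balance rearranged: |∂P/∂n| = f ρ V_g
|∂P/∂n| = 5.23×10⁻⁵ × 1.26 × 28.0 = 1.84×10⁻³ Pa/m
Isobar spacing: Δn = ΔP/|∂P/∂n| = 500 Pa / 1.84×10⁻³ Pa/m = 271241 m ≈ 271 km

271 km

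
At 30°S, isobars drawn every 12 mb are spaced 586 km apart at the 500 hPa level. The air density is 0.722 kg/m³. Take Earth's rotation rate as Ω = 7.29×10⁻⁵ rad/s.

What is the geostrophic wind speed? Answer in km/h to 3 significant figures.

Coriolis parameter at 30°S:
f = 2Ω sin φ = 2 × 7.29×10⁻⁵ × sin 30° = 7.29×10⁻⁵ s⁻¹
Pressure gradient: |∂P/∂n| = 1200 Pa / 586000 m = 2.05×10⁻³ Pa/m
Geostrophic balance (pressure-gradient force = Coriolis force):
V_g = (1/(fρ)) |∂P/∂n| = 2.05×10⁻³ / (7.29×10⁻⁵ × 0.722) = 38.9 m/s
Converting: 38.9 m/s × 3.6 = 140 km/h

140 km/h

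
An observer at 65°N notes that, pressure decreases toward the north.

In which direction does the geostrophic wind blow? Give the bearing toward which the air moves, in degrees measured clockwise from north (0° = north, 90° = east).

The pressure-gradient force points toward the north (bearing 000°).
Geostrophic balance: in the Northern Hemisphere the Coriolis force deflects motion to the right, so the geostrophic wind blows 90° to the right of the pressure-gradient force (low pressure on the left).
Rotating 000° by 90° clockwise gives 090° — the wind blows toward the east.

090°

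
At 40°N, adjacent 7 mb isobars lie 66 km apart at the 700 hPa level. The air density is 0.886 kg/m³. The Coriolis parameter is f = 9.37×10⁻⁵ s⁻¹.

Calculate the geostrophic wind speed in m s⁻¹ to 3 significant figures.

Pressure gradient: |∂P/∂n| = 700 Pa / 66000 m = 1.06×10⁻² Pa/m
Geostrophic balance (pressure-gradient force = Coriolis force):
V_g = (1/(fρ)) |∂P/∂n| = 1.06×10⁻² / (9.37×10⁻⁵ × 0.886) = 128 m/s

128 m s⁻¹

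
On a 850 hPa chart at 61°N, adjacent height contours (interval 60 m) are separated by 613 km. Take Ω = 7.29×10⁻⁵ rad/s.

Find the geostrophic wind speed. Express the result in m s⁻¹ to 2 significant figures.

Coriolis parameter at 61°N:
f = 2Ω sin φ = 2 × 7.29×10⁻⁵ × sin 61° = 1.28×10⁻⁴ s⁻¹
Height gradient: |∂Z/∂n| = 60 m / 613000 m = 9.79×10⁻⁵
On a pressure surface, geostrophic balance gives V_g = (g/f)|∂Z/∂n|:
V_g = 9.81 × 9.79×10⁻⁵ / 1.28×10⁻⁴ = 7.53 m/s

7.5 m s⁻¹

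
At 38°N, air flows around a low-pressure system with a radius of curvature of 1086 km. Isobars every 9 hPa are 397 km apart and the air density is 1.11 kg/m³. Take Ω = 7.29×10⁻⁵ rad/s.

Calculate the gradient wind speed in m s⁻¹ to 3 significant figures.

Coriolis parameter at 38°N:
f = 2Ω sin φ = 2 × 7.29×10⁻⁵ × sin 38° = 8.98×10⁻⁵ s⁻¹
Pressure gradient: |∂P/∂n| = 900 Pa / 397000 m = 2.27×10⁻³ Pa/m
Geostrophic speed: V_g = |∂P/∂n|/(fρ) = 2.27×10⁻³/(8.98×10⁻⁵ × 1.11) = 22.8 m/s
Around a low, centrifugal force acts outward with Coriolis, so pressure-gradient force balances both:
(1/ρ)|∂P/∂n| = fV + V²/R  →  V² + fR·V − fR·V_g = 0
With fR = 8.98×10⁻⁵ × 1086×10³ m = 97.5 m/s:
V = [−fR + √((fR)² + 4 fR V_g)]/2 = [−97.5 + √(97.5² + 4×97.5×22.8)]/2 = 19 m/s
Subgeostrophic (V < V_g = 22.8 m/s), as expected around a low.

19.0 m s⁻¹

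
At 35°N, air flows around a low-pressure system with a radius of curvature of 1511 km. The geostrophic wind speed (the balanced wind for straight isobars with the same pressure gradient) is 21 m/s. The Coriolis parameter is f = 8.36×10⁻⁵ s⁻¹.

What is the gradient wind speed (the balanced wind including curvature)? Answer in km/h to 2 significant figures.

Around a low, centrifugal force acts outward with Coriolis, so pressure-gradient force balances both:
(1/ρ)|∂P/∂n| = fV + V²/R  →  V² + fR·V − fR·V_g = 0
With fR = 8.36×10⁻⁵ × 1511×10³ m = 126 m/s:
V = [−fR + √((fR)² + 4 fR V_g)]/2 = [−126 + √(126² + 4×126×21)]/2 = 18.3 m/s
Subgeostrophic (V < V_g = 21 m/s), as expected around a low.
Converting: 18.3 m/s × 3.6 = 66 km/h

66 km/h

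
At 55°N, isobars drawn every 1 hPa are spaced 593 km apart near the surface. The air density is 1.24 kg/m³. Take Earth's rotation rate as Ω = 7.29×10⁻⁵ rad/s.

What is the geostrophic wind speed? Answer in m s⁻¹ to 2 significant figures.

Coriolis parameter at 55°N:
f = 2Ω sin φ = 2 × 7.29×10⁻⁵ × sin 55° = 1.19×10⁻⁴ s⁻¹
Pressure gradient: |∂P/∂n| = 100 Pa / 593000 m = 1.69×10⁻⁴ Pa/m
Geostrophic balance (pressure-gradient force = Coriolis force):
V_g = (1/(fρ)) |∂P/∂n| = 1.69×10⁻⁴ / (1.19×10⁻⁴ × 1.24) = 1.14 m/s

1.1 m s⁻¹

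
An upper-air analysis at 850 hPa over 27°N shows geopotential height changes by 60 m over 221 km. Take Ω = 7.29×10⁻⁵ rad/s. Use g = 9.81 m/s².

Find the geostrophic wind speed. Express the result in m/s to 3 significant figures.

Coriolis parameter at 27°N:
f = 2Ω sin φ = 2 × 7.29×10⁻⁵ × sin 27° = 6.62×10⁻⁵ s⁻¹
Height gradient: |∂Z/∂n| = 60 m / 221000 m = 2.71×10⁻⁴
On a pressure surface, geostrophic balance gives V_g = (g/f)|∂Z/∂n|:
V_g = 9.81 × 2.71×10⁻⁴ / 6.62×10⁻⁵ = 40.2 m/s

40.2 m/s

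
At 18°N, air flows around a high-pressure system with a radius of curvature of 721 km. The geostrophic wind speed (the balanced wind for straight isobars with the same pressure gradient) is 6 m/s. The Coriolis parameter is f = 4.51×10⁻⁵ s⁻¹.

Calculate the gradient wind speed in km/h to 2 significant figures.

29 km/h

Around a high, pressure-gradient force acts outward with centrifugal, so Coriolis balances both:
fV = (1/ρ)|∂P/∂n| + V²/R  →  V² − fR·V + fR·V_g = 0
With fR = 4.51×10⁻⁵ × 721×10³ m = 32.5 m/s:
V = [fR − √((fR)² − 4 fR V_g)]/2 = [32.5 − √(32.5² − 4×32.5×6)]/2 = 7.94 m/s
Supergeostrophic (V > V_g = 6 m/s), as expected around a high.
Converting: 7.94 m/s × 3.6 = 29 km/h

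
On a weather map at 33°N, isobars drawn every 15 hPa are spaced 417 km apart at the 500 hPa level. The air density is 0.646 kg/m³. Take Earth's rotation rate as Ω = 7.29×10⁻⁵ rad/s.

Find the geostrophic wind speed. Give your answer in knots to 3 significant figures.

Coriolis parameter at 33°N:
f = 2Ω sin φ = 2 × 7.29×10⁻⁵ × sin 33° = 7.94×10⁻⁵ s⁻¹
Pressure gradient: |∂P/∂n| = 1500 Pa / 417000 m = 3.60×10⁻³ Pa/m
Geostrophic balance (pressure-gradient force = Coriolis force):
V_g = (1/(fρ)) |∂P/∂n| = 3.60×10⁻³ / (7.94×10⁻⁵ × 0.646) = 70.1 m/s
Converting: 70.1 m/s × 1.944 = 136 knots

136 knots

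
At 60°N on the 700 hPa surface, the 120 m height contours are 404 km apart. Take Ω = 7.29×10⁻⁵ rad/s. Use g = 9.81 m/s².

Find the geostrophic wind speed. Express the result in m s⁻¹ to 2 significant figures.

Coriolis parameter at 60°N:
f = 2Ω sin φ = 2 × 7.29×10⁻⁵ × sin 60° = 1.26×10⁻⁴ s⁻¹
Height gradient: |∂Z/∂n| = 120 m / 404000 m = 2.97×10⁻⁴
On a pressure surface, geostrophic balance gives V_g = (g/f)|∂Z/∂n|:
V_g = 9.81 × 2.97×10⁻⁴ / 1.26×10⁻⁴ = 23.1 m/s

23 m s⁻¹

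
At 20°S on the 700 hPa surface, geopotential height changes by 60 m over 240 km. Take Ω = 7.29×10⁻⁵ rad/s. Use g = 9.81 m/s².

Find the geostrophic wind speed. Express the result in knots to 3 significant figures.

95.6 knots

Coriolis parameter at 20°S:
f = 2Ω sin φ = 2 × 7.29×10⁻⁵ × sin 20° = 4.99×10⁻⁵ s⁻¹
Height gradient: |∂Z/∂n| = 60 m / 240000 m = 2.50×10⁻⁴
On a pressure surface, geostrophic balance gives V_g = (g/f)|∂Z/∂n|:
V_g = 9.81 × 2.50×10⁻⁴ / 4.99×10⁻⁵ = 49.2 m/s
Converting: 49.2 m/s × 1.944 = 95.6 knots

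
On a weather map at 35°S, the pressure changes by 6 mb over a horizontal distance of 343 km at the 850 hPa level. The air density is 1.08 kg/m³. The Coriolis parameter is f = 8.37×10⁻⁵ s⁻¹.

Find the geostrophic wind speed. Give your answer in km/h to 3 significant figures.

Pressure gradient: |∂P/∂n| = 600 Pa / 343000 m = 1.75×10⁻³ Pa/m
Geostrophic balance (pressure-gradient force = Coriolis force):
V_g = (1/(fρ)) |∂P/∂n| = 1.75×10⁻³ / (8.37×10⁻⁵ × 1.08) = 19.4 m/s
Converting: 19.4 m/s × 3.6 = 69.7 km/h

69.7 km/h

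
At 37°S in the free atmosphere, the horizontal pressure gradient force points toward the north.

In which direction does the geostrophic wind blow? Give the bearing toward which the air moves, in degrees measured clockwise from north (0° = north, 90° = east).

The pressure-gradient force points toward the north (bearing 000°).
Geostrophic balance: in the Southern Hemisphere the Coriolis force deflects motion to the left, so the geostrophic wind blows 90° to the left of the pressure-gradient force (low pressure on the right).
Rotating 000° by 90° counterclockwise gives 270° — the wind blows toward the west.

270°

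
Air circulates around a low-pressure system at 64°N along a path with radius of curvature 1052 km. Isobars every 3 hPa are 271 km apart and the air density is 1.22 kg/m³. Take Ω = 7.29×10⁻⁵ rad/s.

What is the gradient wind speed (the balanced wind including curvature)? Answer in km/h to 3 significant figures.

23.8 km/h

Coriolis parameter at 64°N:
f = 2Ω sin φ = 2 × 7.29×10⁻⁵ × sin 64° = 1.31×10⁻⁴ s⁻¹
Pressure gradient: |∂P/∂n| = 300 Pa / 271000 m = 1.11×10⁻³ Pa/m
Geostrophic speed: V_g = |∂P/∂n|/(fρ) = 1.11×10⁻³/(1.31×10⁻⁴ × 1.22) = 6.92 m/s
Around a low, centrifugal force acts outward with Coriolis, so pressure-gradient force balances both:
(1/ρ)|∂P/∂n| = fV + V²/R  →  V² + fR·V − fR·V_g = 0
With fR = 1.31×10⁻⁴ × 1052×10³ m = 138 m/s:
V = [−fR + √((fR)² + 4 fR V_g)]/2 = [−138 + √(138² + 4×138×6.92)]/2 = 6.61 m/s
Subgeostrophic (V < V_g = 6.92 m/s), as expected around a low.
Converting: 6.61 m/s × 3.6 = 23.8 km/h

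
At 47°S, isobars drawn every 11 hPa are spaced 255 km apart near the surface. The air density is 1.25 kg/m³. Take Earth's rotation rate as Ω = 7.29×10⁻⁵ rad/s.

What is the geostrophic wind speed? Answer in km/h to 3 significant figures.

117 km/h

Coriolis parameter at 47°S:
f = 2Ω sin φ = 2 × 7.29×10⁻⁵ × sin 47° = 1.07×10⁻⁴ s⁻¹
Pressure gradient: |∂P/∂n| = 1100 Pa / 255000 m = 4.31×10⁻³ Pa/m
Geostrophic balance (pressure-gradient force = Coriolis force):
V_g = (1/(fρ)) |∂P/∂n| = 4.31×10⁻³ / (1.07×10⁻⁴ × 1.25) = 32.4 m/s
Converting: 32.4 m/s × 3.6 = 117 km/h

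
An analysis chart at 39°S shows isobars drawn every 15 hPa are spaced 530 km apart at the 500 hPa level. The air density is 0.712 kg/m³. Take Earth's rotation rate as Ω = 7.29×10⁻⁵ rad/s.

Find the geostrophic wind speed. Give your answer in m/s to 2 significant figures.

Coriolis parameter at 39°S:
f = 2Ω sin φ = 2 × 7.29×10⁻⁵ × sin 39° = 9.18×10⁻⁵ s⁻¹
Pressure gradient: |∂P/∂n| = 1500 Pa / 530000 m = 2.83×10⁻³ Pa/m
Geostrophic balance (pressure-gradient force = Coriolis force):
V_g = (1/(fρ)) |∂P/∂n| = 2.83×10⁻³ / (9.18×10⁻⁵ × 0.712) = 43.3 m/s

43 m/s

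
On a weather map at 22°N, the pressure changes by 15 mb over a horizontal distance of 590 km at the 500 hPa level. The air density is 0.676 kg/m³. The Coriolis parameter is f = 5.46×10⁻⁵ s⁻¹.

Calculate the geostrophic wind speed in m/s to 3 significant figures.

68.9 m/s

Pressure gradient: |∂P/∂n| = 1500 Pa / 590000 m = 2.54×10⁻³ Pa/m
Geostrophic balance (pressure-gradient force = Coriolis force):
V_g = (1/(fρ)) |∂P/∂n| = 2.54×10⁻³ / (5.46×10⁻⁵ × 0.676) = 68.9 m/s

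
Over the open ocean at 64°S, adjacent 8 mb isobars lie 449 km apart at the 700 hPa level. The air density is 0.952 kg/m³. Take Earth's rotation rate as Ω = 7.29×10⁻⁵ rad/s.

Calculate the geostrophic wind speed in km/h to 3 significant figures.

51.4 km/h

Coriolis parameter at 64°S:
f = 2Ω sin φ = 2 × 7.29×10⁻⁵ × sin 64° = 1.31×10⁻⁴ s⁻¹
Pressure gradient: |∂P/∂n| = 800 Pa / 449000 m = 1.78×10⁻³ Pa/m
Geostrophic balance (pressure-gradient force = Coriolis force):
V_g = (1/(fρ)) |∂P/∂n| = 1.78×10⁻³ / (1.31×10⁻⁴ × 0.952) = 14.3 m/s
Converting: 14.3 m/s × 3.6 = 51.4 km/h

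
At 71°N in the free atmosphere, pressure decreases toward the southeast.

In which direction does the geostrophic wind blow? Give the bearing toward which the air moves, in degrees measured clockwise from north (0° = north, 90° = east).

The pressure-gradient force points toward the southeast (bearing 135°).
Geostrophic balance: in the Northern Hemisphere the Coriolis force deflects motion to the right, so the geostrophic wind blows 90° to the right of the pressure-gradient force (low pressure on the left).
Rotating 135° by 90° clockwise gives 225° — the wind blows toward the southwest.

225°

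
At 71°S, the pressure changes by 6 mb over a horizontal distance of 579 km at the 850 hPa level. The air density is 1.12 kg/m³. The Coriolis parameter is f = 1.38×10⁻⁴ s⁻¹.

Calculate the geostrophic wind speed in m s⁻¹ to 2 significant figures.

Pressure gradient: |∂P/∂n| = 600 Pa / 579000 m = 1.04×10⁻³ Pa/m
Geostrophic balance (pressure-gradient force = Coriolis force):
V_g = (1/(fρ)) |∂P/∂n| = 1.04×10⁻³ / (1.38×10⁻⁴ × 1.12) = 6.70 m/s

6.7 m s⁻¹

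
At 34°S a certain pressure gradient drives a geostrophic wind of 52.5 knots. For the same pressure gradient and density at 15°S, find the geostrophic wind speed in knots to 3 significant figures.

With the same pressure gradient and density, V_g ∝ 1/f ∝ 1/sin φ.
V₂ = V₁ · sin φ₁ / sin φ₂ = 52.5 × sin 34° / sin 15°
V₂ = 52.5 × 0.5592/0.2588 = 113 knots

113 knots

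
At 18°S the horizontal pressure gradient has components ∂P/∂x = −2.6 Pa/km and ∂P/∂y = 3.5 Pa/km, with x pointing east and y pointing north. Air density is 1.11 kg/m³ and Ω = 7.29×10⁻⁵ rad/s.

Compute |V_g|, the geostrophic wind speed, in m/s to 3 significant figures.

Coriolis parameter at 18°S:
f = 2Ω sin φ = 2 × 7.29×10⁻⁵ × sin 18° = 4.51×10⁻⁵ s⁻¹
In the Southern Hemisphere f is negative: f = −4.51×10⁻⁵ s⁻¹.
Component geostrophic relations (x east, y north):
u_g = −(1/(fρ)) ∂P/∂y,  v_g = (1/(fρ)) ∂P/∂x
u_g = −(3.5×10⁻³)/(−4.51×10⁻⁵ × 1.11) = 70.0 m/s;  v_g = (−2.6×10⁻³)/(−4.51×10⁻⁵ × 1.11) = 52.0 m/s
|V_g| = √(u_g² + v_g²) = 87.2 m/s

87.2 m/s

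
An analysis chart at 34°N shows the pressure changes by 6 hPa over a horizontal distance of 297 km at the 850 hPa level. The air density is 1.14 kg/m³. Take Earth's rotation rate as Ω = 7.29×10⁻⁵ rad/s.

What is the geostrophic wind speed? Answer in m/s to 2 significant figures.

22 m/s

Coriolis parameter at 34°N:
f = 2Ω sin φ = 2 × 7.29×10⁻⁵ × sin 34° = 8.15×10⁻⁵ s⁻¹
Pressure gradient: |∂P/∂n| = 600 Pa / 297000 m = 2.02×10⁻³ Pa/m
Geostrophic balance (pressure-gradient force = Coriolis force):
V_g = (1/(fρ)) |∂P/∂n| = 2.02×10⁻³ / (8.15×10⁻⁵ × 1.14) = 21.7 m/s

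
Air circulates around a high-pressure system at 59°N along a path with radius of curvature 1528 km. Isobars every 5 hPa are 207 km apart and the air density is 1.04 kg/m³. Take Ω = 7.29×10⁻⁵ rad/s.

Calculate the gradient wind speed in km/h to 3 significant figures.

75.1 km/h

Coriolis parameter at 59°N:
f = 2Ω sin φ = 2 × 7.29×10⁻⁵ × sin 59° = 1.25×10⁻⁴ s⁻¹
Pressure gradient: |∂P/∂n| = 500 Pa / 207000 m = 2.42×10⁻³ Pa/m
Geostrophic speed: V_g = |∂P/∂n|/(fρ) = 2.42×10⁻³/(1.25×10⁻⁴ × 1.04) = 18.6 m/s
Around a high, pressure-gradient force acts outward with centrifugal, so Coriolis balances both:
fV = (1/ρ)|∂P/∂n| + V²/R  →  V² − fR·V + fR·V_g = 0
With fR = 1.25×10⁻⁴ × 1528×10³ m = 191 m/s:
V = [fR − √((fR)² − 4 fR V_g)]/2 = [191 − √(191² − 4×191×18.6)]/2 = 20.9 m/s
Supergeostrophic (V > V_g = 18.6 m/s), as expected around a high.
Converting: 20.9 m/s × 3.6 = 75.1 km/h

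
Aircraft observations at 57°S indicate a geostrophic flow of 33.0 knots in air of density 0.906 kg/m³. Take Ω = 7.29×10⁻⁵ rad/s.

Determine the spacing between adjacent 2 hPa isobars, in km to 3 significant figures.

106 km

Coriolis parameter at 57°S:
f = 2Ω sin φ = 2 × 7.29×10⁻⁵ × sin 57° = 1.22×10⁻⁴ s⁻¹
Wind speed in SI: 33.0 knots = 17.0 m/s
Geostrophic balance rearranged: |∂P/∂n| = f ρ V_g
|∂P/∂n| = 1.22×10⁻⁴ × 0.906 × 17.0 = 1.88×10⁻³ Pa/m
Isobar spacing: Δn = ΔP/|∂P/∂n| = 200 Pa / 1.88×10⁻³ Pa/m = 106341 m ≈ 106 km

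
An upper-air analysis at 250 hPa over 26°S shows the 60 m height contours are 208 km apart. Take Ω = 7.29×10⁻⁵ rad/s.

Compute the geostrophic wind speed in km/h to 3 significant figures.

Coriolis parameter at 26°S:
f = 2Ω sin φ = 2 × 7.29×10⁻⁵ × sin 26° = 6.39×10⁻⁵ s⁻¹
Height gradient: |∂Z/∂n| = 60 m / 208000 m = 2.88×10⁻⁴
On a pressure surface, geostrophic balance gives V_g = (g/f)|∂Z/∂n|:
V_g = 9.81 × 2.88×10⁻⁴ / 6.39×10⁻⁵ = 44.3 m/s
Converting: 44.3 m/s × 3.6 = 159 km/h

159 km/h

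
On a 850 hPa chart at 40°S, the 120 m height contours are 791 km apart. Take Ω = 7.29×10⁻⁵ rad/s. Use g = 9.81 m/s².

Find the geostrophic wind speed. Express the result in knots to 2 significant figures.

31 knots

Coriolis parameter at 40°S:
f = 2Ω sin φ = 2 × 7.29×10⁻⁵ × sin 40° = 9.37×10⁻⁵ s⁻¹
Height gradient: |∂Z/∂n| = 120 m / 791000 m = 1.52×10⁻⁴
On a pressure surface, geostrophic balance gives V_g = (g/f)|∂Z/∂n|:
V_g = 9.81 × 1.52×10⁻⁴ / 9.37×10⁻⁵ = 15.9 m/s
Converting: 15.9 m/s × 1.944 = 31 knots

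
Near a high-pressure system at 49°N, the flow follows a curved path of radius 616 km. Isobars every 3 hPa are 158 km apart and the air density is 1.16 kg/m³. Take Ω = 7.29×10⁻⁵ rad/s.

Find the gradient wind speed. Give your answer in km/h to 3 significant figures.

79.4 km/h

Coriolis parameter at 49°N:
f = 2Ω sin φ = 2 × 7.29×10⁻⁵ × sin 49° = 1.10×10⁻⁴ s⁻¹
Pressure gradient: |∂P/∂n| = 300 Pa / 158000 m = 1.90×10⁻³ Pa/m
Geostrophic speed: V_g = |∂P/∂n|/(fρ) = 1.90×10⁻³/(1.10×10⁻⁴ × 1.16) = 14.9 m/s
Around a high, pressure-gradient force acts outward with centrifugal, so Coriolis balances both:
fV = (1/ρ)|∂P/∂n| + V²/R  →  V² − fR·V + fR·V_g = 0
With fR = 1.10×10⁻⁴ × 616×10³ m = 67.8 m/s:
V = [fR − √((fR)² − 4 fR V_g)]/2 = [67.8 − √(67.8² − 4×67.8×14.9)]/2 = 22 m/s
Supergeostrophic (V > V_g = 14.9 m/s), as expected around a high.
Converting: 22 m/s × 3.6 = 79.4 km/h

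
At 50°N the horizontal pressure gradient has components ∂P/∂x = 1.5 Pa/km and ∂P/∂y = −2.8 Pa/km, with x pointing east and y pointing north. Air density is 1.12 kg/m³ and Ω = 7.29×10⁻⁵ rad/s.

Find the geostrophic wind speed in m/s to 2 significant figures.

25 m/s

Coriolis parameter at 50°N:
f = 2Ω sin φ = 2 × 7.29×10⁻⁵ × sin 50° = 1.12×10⁻⁴ s⁻¹
Component geostrophic relations (x east, y north):
u_g = −(1/(fρ)) ∂P/∂y,  v_g = (1/(fρ)) ∂P/∂x
u_g = −(−2.8×10⁻³)/(1.12×10⁻⁴ × 1.12) = 22.4 m/s;  v_g = (1.5×10⁻³)/(1.12×10⁻⁴ × 1.12) = 12.0 m/s
|V_g| = √(u_g² + v_g²) = 25.4 m/s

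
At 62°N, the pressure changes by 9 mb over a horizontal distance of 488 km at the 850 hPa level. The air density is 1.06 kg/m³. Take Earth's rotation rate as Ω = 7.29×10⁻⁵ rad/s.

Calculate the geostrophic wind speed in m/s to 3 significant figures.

Coriolis parameter at 62°N:
f = 2Ω sin φ = 2 × 7.29×10⁻⁵ × sin 62° = 1.29×10⁻⁴ s⁻¹
Pressure gradient: |∂P/∂n| = 900 Pa / 488000 m = 1.84×10⁻³ Pa/m
Geostrophic balance (pressure-gradient force = Coriolis force):
V_g = (1/(fρ)) |∂P/∂n| = 1.84×10⁻³ / (1.29×10⁻⁴ × 1.06) = 13.5 m/s

13.5 m/s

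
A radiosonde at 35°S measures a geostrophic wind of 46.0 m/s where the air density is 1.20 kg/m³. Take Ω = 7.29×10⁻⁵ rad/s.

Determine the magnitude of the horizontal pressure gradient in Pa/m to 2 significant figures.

Coriolis parameter at 35°S:
f = 2Ω sin φ = 2 × 7.29×10⁻⁵ × sin 35° = 8.36×10⁻⁵ s⁻¹
Geostrophic balance rearranged: |∂P/∂n| = f ρ V_g
|∂P/∂n| = 8.36×10⁻⁵ × 1.20 × 46.0 = 4.62×10⁻³ Pa/m

4.6×10⁻³ Pa/m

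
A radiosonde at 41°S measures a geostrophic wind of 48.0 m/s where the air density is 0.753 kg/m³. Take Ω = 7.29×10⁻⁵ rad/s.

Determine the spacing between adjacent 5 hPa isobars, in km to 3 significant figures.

Coriolis parameter at 41°S:
f = 2Ω sin φ = 2 × 7.29×10⁻⁵ × sin 41° = 9.57×10⁻⁵ s⁻¹
Geostrophic balance rearranged: |∂P/∂n| = f ρ V_g
|∂P/∂n| = 9.57×10⁻⁵ × 0.753 × 48.0 = 3.46×10⁻³ Pa/m
Isobar spacing: Δn = ΔP/|∂P/∂n| = 500 Pa / 3.46×10⁻³ Pa/m = 144622 m ≈ 145 km

145 km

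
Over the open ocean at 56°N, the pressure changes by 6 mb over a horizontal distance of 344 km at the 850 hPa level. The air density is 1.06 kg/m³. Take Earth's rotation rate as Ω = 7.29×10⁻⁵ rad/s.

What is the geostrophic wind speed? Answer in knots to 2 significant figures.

Coriolis parameter at 56°N:
f = 2Ω sin φ = 2 × 7.29×10⁻⁵ × sin 56° = 1.21×10⁻⁴ s⁻¹
Pressure gradient: |∂P/∂n| = 600 Pa / 344000 m = 1.74×10⁻³ Pa/m
Geostrophic balance (pressure-gradient force = Coriolis force):
V_g = (1/(fρ)) |∂P/∂n| = 1.74×10⁻³ / (1.21×10⁻⁴ × 1.06) = 13.6 m/s
Converting: 13.6 m/s × 1.944 = 26 knots

26 knots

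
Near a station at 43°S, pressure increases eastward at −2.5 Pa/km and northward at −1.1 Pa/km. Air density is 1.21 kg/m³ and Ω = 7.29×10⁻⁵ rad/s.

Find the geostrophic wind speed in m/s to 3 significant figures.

Coriolis parameter at 43°S:
f = 2Ω sin φ = 2 × 7.29×10⁻⁵ × sin 43° = 9.94×10⁻⁵ s⁻¹
In the Southern Hemisphere f is negative: f = −9.94×10⁻⁵ s⁻¹.
Component geostrophic relations (x east, y north):
u_g = −(1/(fρ)) ∂P/∂y,  v_g = (1/(fρ)) ∂P/∂x
u_g = −(−1.1×10⁻³)/(−9.94×10⁻⁵ × 1.21) = −9.14 m/s;  v_g = (−2.5×10⁻³)/(−9.94×10⁻⁵ × 1.21) = 20.8 m/s
|V_g| = √(u_g² + v_g²) = 22.7 m/s

22.7 m/s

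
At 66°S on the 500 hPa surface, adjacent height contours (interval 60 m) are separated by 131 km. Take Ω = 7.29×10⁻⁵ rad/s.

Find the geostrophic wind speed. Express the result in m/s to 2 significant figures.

Coriolis parameter at 66°S:
f = 2Ω sin φ = 2 × 7.29×10⁻⁵ × sin 66° = 1.33×10⁻⁴ s⁻¹
Height gradient: |∂Z/∂n| = 60 m / 131000 m = 4.58×10⁻⁴
On a pressure surface, geostrophic balance gives V_g = (g/f)|∂Z/∂n|:
V_g = 9.81 × 4.58×10⁻⁴ / 1.33×10⁻⁴ = 33.7 m/s

34 m/s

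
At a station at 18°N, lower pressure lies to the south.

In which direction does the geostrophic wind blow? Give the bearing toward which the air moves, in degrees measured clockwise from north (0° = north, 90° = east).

The pressure-gradient force points toward the south (bearing 180°).
Geostrophic balance: in the Northern Hemisphere the Coriolis force deflects motion to the right, so the geostrophic wind blows 90° to the right of the pressure-gradient force (low pressure on the left).
Rotating 180° by 90° clockwise gives 270° — the wind blows toward the west.

270°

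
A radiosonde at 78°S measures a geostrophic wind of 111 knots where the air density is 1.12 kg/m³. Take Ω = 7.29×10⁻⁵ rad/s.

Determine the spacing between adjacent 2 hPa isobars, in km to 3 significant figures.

21.9 km

Coriolis parameter at 78°S:
f = 2Ω sin φ = 2 × 7.29×10⁻⁵ × sin 78° = 1.43×10⁻⁴ s⁻¹
Wind speed in SI: 111 knots = 57.1 m/s
Geostrophic balance rearranged: |∂P/∂n| = f ρ V_g
|∂P/∂n| = 1.43×10⁻⁴ × 1.12 × 57.1 = 9.12×10⁻³ Pa/m
Isobar spacing: Δn = ΔP/|∂P/∂n| = 200 Pa / 9.12×10⁻³ Pa/m = 21927 m ≈ 21.9 km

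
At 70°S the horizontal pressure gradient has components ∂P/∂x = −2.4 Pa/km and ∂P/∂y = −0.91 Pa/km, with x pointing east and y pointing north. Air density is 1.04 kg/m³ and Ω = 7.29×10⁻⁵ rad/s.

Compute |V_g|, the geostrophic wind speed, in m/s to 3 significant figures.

Coriolis parameter at 70°S:
f = 2Ω sin φ = 2 × 7.29×10⁻⁵ × sin 70° = 1.37×10⁻⁴ s⁻¹
In the Southern Hemisphere f is negative: f = −1.37×10⁻⁴ s⁻¹.
Component geostrophic relations (x east, y north):
u_g = −(1/(fρ)) ∂P/∂y,  v_g = (1/(fρ)) ∂P/∂x
u_g = −(−0.91×10⁻³)/(−1.37×10⁻⁴ × 1.04) = −6.39 m/s;  v_g = (−2.4×10⁻³)/(−1.37×10⁻⁴ × 1.04) = 16.8 m/s
|V_g| = √(u_g² + v_g²) = 18.0 m/s

18.0 m/s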